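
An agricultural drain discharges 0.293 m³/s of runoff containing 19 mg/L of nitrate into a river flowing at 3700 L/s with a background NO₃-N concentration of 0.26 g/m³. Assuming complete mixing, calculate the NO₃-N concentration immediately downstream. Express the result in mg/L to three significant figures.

1.64 mg/L

3700 L/s = 3.7 m³/s.
Flow-weighted mixing gives C = (0.293·19 + 3.7·0.26) / (0.293 + 3.7) = 6.529/3.993 = 1.635 mg/L.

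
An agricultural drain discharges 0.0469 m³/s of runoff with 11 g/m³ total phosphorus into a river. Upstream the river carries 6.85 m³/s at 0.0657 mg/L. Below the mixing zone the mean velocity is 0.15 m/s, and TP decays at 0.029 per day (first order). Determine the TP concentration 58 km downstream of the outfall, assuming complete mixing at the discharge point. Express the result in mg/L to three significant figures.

After complete mixing, C₀ = (0.0469·11 + 6.85·0.0657) / 6.897 = 0.1401 mg/L.
Travel time t = 5.8e+04 m / 0.15 m/s = 3.867e+05 s = 4.475 d.
C = 0.1401·exp(−0.029·4.475) = 0.1401·0.8783 = 0.123 mg/L.

0.123 mg/L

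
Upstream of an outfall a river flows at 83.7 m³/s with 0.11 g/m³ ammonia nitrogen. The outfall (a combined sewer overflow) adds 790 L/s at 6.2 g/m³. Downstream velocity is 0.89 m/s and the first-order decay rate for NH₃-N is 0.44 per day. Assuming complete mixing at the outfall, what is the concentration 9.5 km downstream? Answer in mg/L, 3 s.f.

0.158 mg/L

790 L/s = 0.79 m³/s.
After complete mixing, C₀ = (0.79·6.2 + 83.7·0.11) / 84.49 = 0.1669 mg/L.
Travel time t = 9500 m / 0.89 m/s = 1.067e+04 s = 0.1235 d.
C = 0.1669·exp(−0.44·0.1235) = 0.1669·0.9471 = 0.1581 mg/L.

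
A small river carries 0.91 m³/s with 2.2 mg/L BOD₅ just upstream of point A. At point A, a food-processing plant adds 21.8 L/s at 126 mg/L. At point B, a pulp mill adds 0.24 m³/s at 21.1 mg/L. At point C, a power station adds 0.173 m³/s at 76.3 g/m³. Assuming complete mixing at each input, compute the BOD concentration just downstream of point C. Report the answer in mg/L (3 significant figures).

21.8 L/s = 0.0218 m³/s.
After input A: C = (0.91·2.2 + 0.0218·126) / 0.9318 = 5.096 mg/L.
After input B: C = (0.9318·5.096 + 0.24·21.1) / 1.172 = 8.374 mg/L.
After input C: C = (1.172·8.374 + 0.173·76.3) / 1.345 = 17.11 mg/L.

17.1 mg/L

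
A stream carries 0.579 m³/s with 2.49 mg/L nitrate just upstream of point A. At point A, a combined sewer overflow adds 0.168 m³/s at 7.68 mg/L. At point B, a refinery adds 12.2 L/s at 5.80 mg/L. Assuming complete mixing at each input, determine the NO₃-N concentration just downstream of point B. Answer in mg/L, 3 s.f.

After input A: C = (0.579·2.49 + 0.168·7.68) / 0.747 = 3.657 mg/L.
12.2 L/s = 0.0122 m³/s.
After input B: C = (0.747·3.657 + 0.0122·5.8) / 0.7592 = 3.692 mg/L.

3.69 mg/L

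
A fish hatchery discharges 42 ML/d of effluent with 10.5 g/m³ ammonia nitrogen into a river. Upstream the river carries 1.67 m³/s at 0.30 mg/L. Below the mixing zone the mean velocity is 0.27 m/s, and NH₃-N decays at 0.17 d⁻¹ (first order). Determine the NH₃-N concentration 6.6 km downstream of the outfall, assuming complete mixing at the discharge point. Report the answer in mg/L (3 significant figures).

2.48 mg/L

42 ML/d = 0.4861 m³/s.
After complete mixing, C₀ = (0.4861·10.5 + 1.67·0.3) / 2.156 = 2.6 mg/L.
Travel time t = 6600 m / 0.27 m/s = 2.444e+04 s = 0.2829 d.
C = 2.6·exp(−0.17·0.2829) = 2.6·0.953 = 2.478 mg/L.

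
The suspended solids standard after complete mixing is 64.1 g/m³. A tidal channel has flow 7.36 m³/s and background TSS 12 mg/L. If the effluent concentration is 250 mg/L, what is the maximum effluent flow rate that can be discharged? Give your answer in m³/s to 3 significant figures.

Mass balance at complete mixing: C_std·(Q_w + Q_r) = Q_w·C_e + Q_r·C_b.
Rearranging, Q_w = Q_r·(C_std − C_b)/(C_e − C_std) = 7.36·(64.1 − 12) / (250 − 64.1) = 2.063 m³/s.

2.06 m³/s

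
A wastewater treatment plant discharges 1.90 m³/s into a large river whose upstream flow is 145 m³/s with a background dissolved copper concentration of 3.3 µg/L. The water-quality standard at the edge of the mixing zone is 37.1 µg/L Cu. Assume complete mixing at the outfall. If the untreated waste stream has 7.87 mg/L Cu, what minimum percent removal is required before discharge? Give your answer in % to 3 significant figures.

3.3 µg/L = 0.0033 mg/L.
37.1 µg/L = 0.0371 mg/L.
Mass balance: 0.0371·146.9 = 1.9·Cₑ + 145·0.0033.
Cₑ = (5.45 − 0.4785) / 1.9 = 2.617 mg/L.
Required removal = 1 − 2.617/7.87 = 66.75 %.

66.8 %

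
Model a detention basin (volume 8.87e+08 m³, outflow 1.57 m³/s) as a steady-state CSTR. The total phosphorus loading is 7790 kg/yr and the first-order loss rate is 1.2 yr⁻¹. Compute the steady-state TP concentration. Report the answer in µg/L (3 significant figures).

6.99 µg/L

Outflow Q = 1.57 m³/s × 3.156e+07 s/yr = 4.955e+07 m³/yr.
Steady-state CSTR mass balance: W = Q·C + k·V·C, so C = W/(Q + kV).
Q + kV = 4.955e+07 + 1.2·8.87e+08 = 1.114e+09 m³/yr.
C = 7790/1.114e+09 = 6.993e-06 kg/m³ = 0.006993 mg/L = 6.993 µg/L.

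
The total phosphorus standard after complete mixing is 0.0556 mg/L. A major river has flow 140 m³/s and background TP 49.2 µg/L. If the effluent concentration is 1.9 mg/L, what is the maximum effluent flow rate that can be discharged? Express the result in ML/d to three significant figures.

42.0 ML/d

49.2 µg/L = 0.0492 mg/L.
Mass balance at complete mixing: C_std·(Q_w + Q_r) = Q_w·C_e + Q_r·C_b.
Rearranging, Q_w = Q_r·(C_std − C_b)/(C_e − C_std) = 140·(0.0556 − 0.0492) / (1.9 − 0.0556) = 0.4858 m³/s.
= 41.97 ML/d.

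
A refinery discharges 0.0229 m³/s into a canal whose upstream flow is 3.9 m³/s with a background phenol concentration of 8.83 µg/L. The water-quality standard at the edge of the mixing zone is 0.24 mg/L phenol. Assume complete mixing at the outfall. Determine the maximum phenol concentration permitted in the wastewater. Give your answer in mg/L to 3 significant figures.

39.6 mg/L

8.83 µg/L = 0.00883 mg/L.
Mass balance: 0.24·3.923 = 0.0229·Cₑ + 3.9·0.00883.
Cₑ = (0.9415 − 0.03444) / 0.0229 = 39.61 mg/L.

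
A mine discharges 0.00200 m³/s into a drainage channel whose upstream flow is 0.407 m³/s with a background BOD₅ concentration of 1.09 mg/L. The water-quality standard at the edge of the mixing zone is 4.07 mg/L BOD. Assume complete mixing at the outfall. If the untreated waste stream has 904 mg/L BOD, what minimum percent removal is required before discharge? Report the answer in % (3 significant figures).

Mass balance: 4.07·0.409 = 0.002·Cₑ + 0.407·1.09.
Cₑ = (1.665 − 0.4436) / 0.002 = 610.5 mg/L.
Required removal = 1 − 610.5/904 = 32.47 %.

32.5 %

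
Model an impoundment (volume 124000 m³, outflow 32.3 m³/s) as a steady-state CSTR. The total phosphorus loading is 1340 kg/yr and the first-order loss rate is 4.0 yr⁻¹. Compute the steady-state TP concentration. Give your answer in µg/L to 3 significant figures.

1.31 µg/L

Outflow Q = 32.3 m³/s × 3.156e+07 s/yr = 1.019e+09 m³/yr.
Steady-state CSTR mass balance: W = Q·C + k·V·C, so C = W/(Q + kV).
Q + kV = 1.019e+09 + 4.0·124000 = 1.02e+09 m³/yr.
C = 1340/1.02e+09 = 1.314e-06 kg/m³ = 0.001314 mg/L = 1.314 µg/L.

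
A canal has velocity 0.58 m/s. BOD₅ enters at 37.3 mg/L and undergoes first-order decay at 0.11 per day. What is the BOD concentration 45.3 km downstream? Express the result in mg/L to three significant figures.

33.8 mg/L

Travel time t = 45.3 km / 0.58 m/s = 4.53e+04/0.58 = 7.81e+04 s = 0.904 d.
First-order decay: C = 37.3·exp(−0.11·0.904) = 37.3·0.9053 = 33.77 mg/L.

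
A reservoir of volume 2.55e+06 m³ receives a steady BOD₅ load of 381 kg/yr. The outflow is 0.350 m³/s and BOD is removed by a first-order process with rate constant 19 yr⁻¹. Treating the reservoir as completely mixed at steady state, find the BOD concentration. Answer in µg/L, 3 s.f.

6.40 µg/L

Outflow Q = 0.350 m³/s × 3.156e+07 s/yr = 1.105e+07 m³/yr.
Steady-state CSTR mass balance: W = Q·C + k·V·C, so C = W/(Q + kV).
Q + kV = 1.105e+07 + 19·2.55e+06 = 5.95e+07 m³/yr.
C = 381/5.95e+07 = 6.404e-06 kg/m³ = 0.006404 mg/L = 6.404 µg/L.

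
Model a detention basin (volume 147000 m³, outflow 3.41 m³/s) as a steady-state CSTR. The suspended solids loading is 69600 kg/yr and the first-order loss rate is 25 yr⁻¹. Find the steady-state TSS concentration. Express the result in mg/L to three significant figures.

Outflow Q = 3.41 m³/s × 3.156e+07 s/yr = 1.076e+08 m³/yr.
Steady-state CSTR mass balance: W = Q·C + k·V·C, so C = W/(Q + kV).
Q + kV = 1.076e+08 + 25·147000 = 1.113e+08 m³/yr.
C = 69600/1.113e+08 = 0.0006254 kg/m³ = 0.6254 mg/L.

0.625 mg/L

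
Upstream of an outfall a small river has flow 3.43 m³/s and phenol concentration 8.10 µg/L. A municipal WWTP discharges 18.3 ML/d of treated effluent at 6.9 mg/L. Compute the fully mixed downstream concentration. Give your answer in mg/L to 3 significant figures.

18.3 ML/d = 0.2118 m³/s.
8.10 µg/L = 0.0081 mg/L.
Conservation of mass across the mixing zone: C = (0.2118·6.9 + 3.43·0.0081) / (0.2118 + 3.43) = 1.489/3.642 = 0.4089 mg/L.

0.409 mg/L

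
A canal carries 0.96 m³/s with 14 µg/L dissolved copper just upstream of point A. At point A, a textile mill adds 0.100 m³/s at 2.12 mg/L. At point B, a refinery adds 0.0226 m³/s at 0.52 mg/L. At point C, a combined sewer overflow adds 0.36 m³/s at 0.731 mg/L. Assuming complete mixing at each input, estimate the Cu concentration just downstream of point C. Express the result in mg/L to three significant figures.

0.347 mg/L

14 µg/L = 0.014 mg/L.
After input A: C = (0.96·0.014 + 0.1·2.12) / 1.06 = 0.2127 mg/L.
After input B: C = (1.06·0.2127 + 0.0226·0.52) / 1.083 = 0.2191 mg/L.
After input C: C = (1.083·0.2191 + 0.36·0.731) / 1.443 = 0.3468 mg/L.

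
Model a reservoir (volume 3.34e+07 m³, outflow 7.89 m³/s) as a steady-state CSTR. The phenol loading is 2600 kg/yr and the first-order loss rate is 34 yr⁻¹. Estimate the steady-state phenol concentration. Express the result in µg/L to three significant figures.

Outflow Q = 7.89 m³/s × 3.156e+07 s/yr = 2.49e+08 m³/yr.
Steady-state CSTR mass balance: W = Q·C + k·V·C, so C = W/(Q + kV).
Q + kV = 2.49e+08 + 34·3.34e+07 = 1.385e+09 m³/yr.
C = 2600/1.385e+09 = 1.878e-06 kg/m³ = 0.001878 mg/L = 1.878 µg/L.

1.88 µg/L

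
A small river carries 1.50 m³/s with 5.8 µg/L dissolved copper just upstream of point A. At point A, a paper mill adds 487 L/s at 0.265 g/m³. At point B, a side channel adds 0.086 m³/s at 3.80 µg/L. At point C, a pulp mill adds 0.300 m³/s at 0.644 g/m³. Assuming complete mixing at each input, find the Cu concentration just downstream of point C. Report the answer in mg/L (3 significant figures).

0.140 mg/L

5.8 µg/L = 0.0058 mg/L.
487 L/s = 0.487 m³/s.
After input A: C = (1.5·0.0058 + 0.487·0.265) / 1.987 = 0.06933 mg/L.
3.80 µg/L = 0.0038 mg/L.
After input B: C = (1.987·0.06933 + 0.086·0.0038) / 2.073 = 0.06661 mg/L.
After input C: C = (2.073·0.06661 + 0.3·0.644) / 2.373 = 0.1396 mg/L.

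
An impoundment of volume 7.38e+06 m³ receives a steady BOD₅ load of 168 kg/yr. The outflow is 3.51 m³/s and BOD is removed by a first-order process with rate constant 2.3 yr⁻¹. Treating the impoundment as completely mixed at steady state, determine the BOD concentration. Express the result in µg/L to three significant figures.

1.32 µg/L

Outflow Q = 3.51 m³/s × 3.156e+07 s/yr = 1.108e+08 m³/yr.
Steady-state CSTR mass balance: W = Q·C + k·V·C, so C = W/(Q + kV).
Q + kV = 1.108e+08 + 2.3·7.38e+06 = 1.277e+08 m³/yr.
C = 168/1.277e+08 = 1.315e-06 kg/m³ = 0.001315 mg/L = 1.315 µg/L.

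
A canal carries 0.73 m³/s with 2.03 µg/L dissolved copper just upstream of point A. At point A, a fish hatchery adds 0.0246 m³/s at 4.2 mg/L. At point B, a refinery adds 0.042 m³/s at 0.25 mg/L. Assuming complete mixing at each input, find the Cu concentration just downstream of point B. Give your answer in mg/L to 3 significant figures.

0.145 mg/L

2.03 µg/L = 0.00203 mg/L.
After input A: C = (0.73·0.00203 + 0.0246·4.2) / 0.7546 = 0.1389 mg/L.
After input B: C = (0.7546·0.1389 + 0.042·0.25) / 0.7966 = 0.1447 mg/L.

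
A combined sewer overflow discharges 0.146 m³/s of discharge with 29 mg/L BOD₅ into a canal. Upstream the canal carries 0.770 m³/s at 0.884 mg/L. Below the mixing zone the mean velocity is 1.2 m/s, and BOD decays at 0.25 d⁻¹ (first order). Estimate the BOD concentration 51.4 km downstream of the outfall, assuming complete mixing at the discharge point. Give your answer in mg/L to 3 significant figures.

After complete mixing, C₀ = (0.146·29 + 0.77·0.884) / 0.916 = 5.365 mg/L.
Travel time t = 5.14e+04 m / 1.2 m/s = 4.283e+04 s = 0.4958 d.
C = 5.365·exp(−0.25·0.4958) = 5.365·0.8834 = 4.74 mg/L.

4.74 mg/L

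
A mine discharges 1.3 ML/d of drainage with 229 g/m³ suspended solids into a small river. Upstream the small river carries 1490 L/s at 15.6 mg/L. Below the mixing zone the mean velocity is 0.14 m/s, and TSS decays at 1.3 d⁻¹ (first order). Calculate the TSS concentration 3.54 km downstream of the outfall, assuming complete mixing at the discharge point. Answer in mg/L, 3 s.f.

12.1 mg/L

1.3 ML/d = 0.01505 m³/s.
1490 L/s = 1.49 m³/s.
After complete mixing, C₀ = (0.01505·229 + 1.49·15.6) / 1.505 = 17.73 mg/L.
Travel time t = 3540 m / 0.14 m/s = 2.529e+04 s = 0.2927 d.
C = 17.73·exp(−1.3·0.2927) = 17.73·0.6835 = 12.12 mg/L.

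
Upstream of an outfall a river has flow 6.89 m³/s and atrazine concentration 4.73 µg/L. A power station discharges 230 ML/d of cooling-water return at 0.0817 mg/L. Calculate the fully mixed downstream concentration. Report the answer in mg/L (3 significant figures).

0.0262 mg/L

230 ML/d = 2.662 m³/s.
4.73 µg/L = 0.00473 mg/L.
By mass balance at complete mixing, C = (2.662·0.0817 + 6.89·0.00473) / (2.662 + 6.89) = 0.2501/9.552 = 0.02618 mg/L.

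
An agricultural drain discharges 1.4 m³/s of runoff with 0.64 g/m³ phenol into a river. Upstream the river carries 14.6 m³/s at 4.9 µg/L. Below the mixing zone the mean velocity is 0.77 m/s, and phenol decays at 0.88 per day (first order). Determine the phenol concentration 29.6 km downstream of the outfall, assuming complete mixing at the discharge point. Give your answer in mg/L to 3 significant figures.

4.9 µg/L = 0.0049 mg/L.
After complete mixing, C₀ = (1.4·0.64 + 14.6·0.0049) / 16 = 0.06047 mg/L.
Travel time t = 2.96e+04 m / 0.77 m/s = 3.844e+04 s = 0.4449 d.
C = 0.06047·exp(−0.88·0.4449) = 0.06047·0.676 = 0.04088 mg/L.

0.0409 mg/L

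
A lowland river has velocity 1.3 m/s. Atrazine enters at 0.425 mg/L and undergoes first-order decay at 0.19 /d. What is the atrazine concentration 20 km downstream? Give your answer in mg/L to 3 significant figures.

Travel time t = 20 km / 1.3 m/s = 2e+04/1.3 = 1.538e+04 s = 0.1781 d.
First-order decay: C = 0.425·exp(−0.19·0.1781) = 0.425·0.9667 = 0.4109 mg/L.

0.411 mg/L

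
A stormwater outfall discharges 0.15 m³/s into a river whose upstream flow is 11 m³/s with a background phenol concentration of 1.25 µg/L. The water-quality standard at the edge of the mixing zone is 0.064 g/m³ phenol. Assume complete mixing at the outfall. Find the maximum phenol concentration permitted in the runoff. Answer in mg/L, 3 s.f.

4.67 mg/L

1.25 µg/L = 0.00125 mg/L.
Mass balance: 0.064·11.15 = 0.15·Cₑ + 11·0.00125.
Cₑ = (0.7136 − 0.01375) / 0.15 = 4.666 mg/L.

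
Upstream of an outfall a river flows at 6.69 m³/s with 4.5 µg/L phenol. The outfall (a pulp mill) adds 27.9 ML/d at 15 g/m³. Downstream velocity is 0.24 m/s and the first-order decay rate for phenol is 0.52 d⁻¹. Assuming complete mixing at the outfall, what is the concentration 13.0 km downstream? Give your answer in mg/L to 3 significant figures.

27.9 ML/d = 0.3229 m³/s.
4.5 µg/L = 0.0045 mg/L.
After complete mixing, C₀ = (0.3229·15 + 6.69·0.0045) / 7.013 = 0.695 mg/L.
Travel time t = 1.3e+04 m / 0.24 m/s = 5.417e+04 s = 0.6269 d.
C = 0.695·exp(−0.52·0.6269) = 0.695·0.7218 = 0.5016 mg/L.

0.502 mg/L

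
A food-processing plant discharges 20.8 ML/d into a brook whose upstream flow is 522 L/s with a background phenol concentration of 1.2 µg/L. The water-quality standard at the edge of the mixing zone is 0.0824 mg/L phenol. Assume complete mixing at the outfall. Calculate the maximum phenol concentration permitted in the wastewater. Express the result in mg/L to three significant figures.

0.258 mg/L

20.8 ML/d = 0.2407 m³/s.
522 L/s = 0.522 m³/s.
1.2 µg/L = 0.0012 mg/L.
Mass balance: 0.0824·0.7627 = 0.2407·Cₑ + 0.522·0.0012.
Cₑ = (0.06285 − 0.0006264) / 0.2407 = 0.2585 mg/L.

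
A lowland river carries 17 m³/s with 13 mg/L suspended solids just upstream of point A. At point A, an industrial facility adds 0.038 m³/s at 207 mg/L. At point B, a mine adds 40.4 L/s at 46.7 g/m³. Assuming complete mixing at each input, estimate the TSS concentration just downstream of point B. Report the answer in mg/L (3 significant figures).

After input A: C = (17·13 + 0.038·207) / 17.04 = 13.43 mg/L.
40.4 L/s = 0.0404 m³/s.
After input B: C = (17.04·13.43 + 0.0404·46.7) / 17.08 = 13.51 mg/L.

13.5 mg/L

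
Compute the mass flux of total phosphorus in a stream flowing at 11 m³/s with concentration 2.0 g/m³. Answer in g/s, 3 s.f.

Mass flux = Q·C = 11 m³/s × 2 g/m³ = 22 g/s.

22.0 g/s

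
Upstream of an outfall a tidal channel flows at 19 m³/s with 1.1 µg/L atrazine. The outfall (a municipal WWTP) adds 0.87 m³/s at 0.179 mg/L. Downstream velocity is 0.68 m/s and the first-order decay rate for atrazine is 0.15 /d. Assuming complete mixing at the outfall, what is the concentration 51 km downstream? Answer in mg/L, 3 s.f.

1.1 µg/L = 0.0011 mg/L.
After complete mixing, C₀ = (0.87·0.179 + 19·0.0011) / 19.87 = 0.008889 mg/L.
Travel time t = 5.1e+04 m / 0.68 m/s = 7.5e+04 s = 0.8681 d.
C = 0.008889·exp(−0.15·0.8681) = 0.008889·0.8779 = 0.007804 mg/L.

0.00780 mg/L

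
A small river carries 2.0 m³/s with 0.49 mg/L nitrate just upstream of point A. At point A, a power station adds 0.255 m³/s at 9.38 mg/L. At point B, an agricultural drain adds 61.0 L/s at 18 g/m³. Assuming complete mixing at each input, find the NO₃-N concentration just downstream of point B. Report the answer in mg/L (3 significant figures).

After input A: C = (2·0.49 + 0.255·9.38) / 2.255 = 1.495 mg/L.
61.0 L/s = 0.061 m³/s.
After input B: C = (2.255·1.495 + 0.061·18) / 2.316 = 1.93 mg/L.

1.93 mg/L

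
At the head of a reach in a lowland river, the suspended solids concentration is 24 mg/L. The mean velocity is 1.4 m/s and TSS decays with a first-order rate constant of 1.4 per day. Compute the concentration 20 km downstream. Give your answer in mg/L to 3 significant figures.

Travel time t = 20 km / 1.4 m/s = 2e+04/1.4 = 1.429e+04 s = 0.1653 d.
First-order decay: C = 24·exp(−1.4·0.1653) = 24·0.7934 = 19.04 mg/L.

19.0 mg/L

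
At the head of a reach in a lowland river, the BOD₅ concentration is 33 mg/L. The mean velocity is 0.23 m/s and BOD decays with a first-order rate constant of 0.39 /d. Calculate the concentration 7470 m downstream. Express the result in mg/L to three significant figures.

28.5 mg/L

Travel time t = 7470 m / 0.23 m/s = 7470/0.23 = 3.248e+04 s = 0.3759 d.
First-order decay: C = 33·exp(−0.39·0.3759) = 33·0.8636 = 28.5 mg/L.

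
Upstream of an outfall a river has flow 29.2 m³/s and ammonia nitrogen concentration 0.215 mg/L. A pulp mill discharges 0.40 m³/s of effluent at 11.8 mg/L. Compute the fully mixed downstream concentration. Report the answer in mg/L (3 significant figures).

0.372 mg/L

Conservation of mass across the mixing zone: C = (0.4·11.8 + 29.2·0.215) / (0.4 + 29.2) = 11/29.6 = 0.3716 mg/L.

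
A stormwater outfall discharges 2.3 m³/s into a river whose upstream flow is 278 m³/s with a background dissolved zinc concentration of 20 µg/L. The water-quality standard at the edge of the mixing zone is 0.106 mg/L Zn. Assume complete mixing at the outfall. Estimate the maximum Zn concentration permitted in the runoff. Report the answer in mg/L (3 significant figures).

10.5 mg/L

20 µg/L = 0.02 mg/L.
Mass balance: 0.106·280.3 = 2.3·Cₑ + 278·0.02.
Cₑ = (29.71 − 5.56) / 2.3 = 10.5 mg/L.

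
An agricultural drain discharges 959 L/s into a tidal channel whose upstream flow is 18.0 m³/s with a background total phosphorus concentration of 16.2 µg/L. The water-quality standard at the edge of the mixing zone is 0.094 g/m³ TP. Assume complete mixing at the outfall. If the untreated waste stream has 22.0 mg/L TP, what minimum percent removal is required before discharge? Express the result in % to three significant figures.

959 L/s = 0.959 m³/s.
16.2 µg/L = 0.0162 mg/L.
Mass balance: 0.094·18.96 = 0.959·Cₑ + 18·0.0162.
Cₑ = (1.782 − 0.2916) / 0.959 = 1.554 mg/L.
Required removal = 1 − 1.554/22.0 = 92.94 %.

92.9 %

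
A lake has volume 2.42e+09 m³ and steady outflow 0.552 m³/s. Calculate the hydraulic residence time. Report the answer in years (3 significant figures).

Q = 0.552 m³/s × 3.156e+07 s/yr = 1.742e+07 m³/yr.
Hydraulic residence time τ = V/Q = 2.42e+09/1.742e+07 = 138.9 yr.

139 yr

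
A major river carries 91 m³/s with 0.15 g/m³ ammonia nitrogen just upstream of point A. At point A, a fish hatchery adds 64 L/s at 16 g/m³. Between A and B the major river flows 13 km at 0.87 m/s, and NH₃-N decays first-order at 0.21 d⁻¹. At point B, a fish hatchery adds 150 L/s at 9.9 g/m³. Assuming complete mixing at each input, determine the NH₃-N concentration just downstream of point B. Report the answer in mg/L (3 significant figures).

64 L/s = 0.064 m³/s.
After input A: C = (91·0.15 + 0.064·16) / 91.06 = 0.1611 mg/L.
Over the 13 km reach to input B (t = 1.494e+04 s = 0.1729 d), decay gives C = 0.1611·exp(−0.21·0.1729) = 0.1554 mg/L.
150 L/s = 0.15 m³/s.
After input B: C = (91.06·0.1554 + 0.15·9.9) / 91.21 = 0.1714 mg/L.

0.171 mg/L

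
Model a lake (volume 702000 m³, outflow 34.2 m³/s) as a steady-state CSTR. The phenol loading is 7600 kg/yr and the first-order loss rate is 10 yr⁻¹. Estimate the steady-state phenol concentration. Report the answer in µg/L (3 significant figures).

7.00 µg/L

Outflow Q = 34.2 m³/s × 3.156e+07 s/yr = 1.079e+09 m³/yr.
Steady-state CSTR mass balance: W = Q·C + k·V·C, so C = W/(Q + kV).
Q + kV = 1.079e+09 + 10·702000 = 1.086e+09 m³/yr.
C = 7600/1.086e+09 = 6.996e-06 kg/m³ = 0.006996 mg/L = 6.996 µg/L.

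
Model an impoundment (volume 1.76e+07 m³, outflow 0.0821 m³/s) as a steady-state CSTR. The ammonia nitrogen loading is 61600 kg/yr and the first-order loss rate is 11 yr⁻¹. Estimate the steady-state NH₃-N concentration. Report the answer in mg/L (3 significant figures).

Outflow Q = 0.0821 m³/s × 3.156e+07 s/yr = 2.591e+06 m³/yr.
Steady-state CSTR mass balance: W = Q·C + k·V·C, so C = W/(Q + kV).
Q + kV = 2.591e+06 + 11·1.76e+07 = 1.962e+08 m³/yr.
C = 61600/1.962e+08 = 0.000314 kg/m³ = 0.314 mg/L.

0.314 mg/L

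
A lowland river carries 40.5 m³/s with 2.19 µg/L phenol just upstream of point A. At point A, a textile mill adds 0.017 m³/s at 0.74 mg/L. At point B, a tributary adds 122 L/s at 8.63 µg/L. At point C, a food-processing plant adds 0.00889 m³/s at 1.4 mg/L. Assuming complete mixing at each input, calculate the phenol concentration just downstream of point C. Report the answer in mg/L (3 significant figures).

0.00282 mg/L

2.19 µg/L = 0.00219 mg/L.
After input A: C = (40.5·0.00219 + 0.017·0.74) / 40.52 = 0.0025 mg/L.
122 L/s = 0.122 m³/s.
8.63 µg/L = 0.00863 mg/L.
After input B: C = (40.52·0.0025 + 0.122·0.00863) / 40.64 = 0.002518 mg/L.
After input C: C = (40.64·0.002518 + 0.00889·1.4) / 40.65 = 0.002824 mg/L.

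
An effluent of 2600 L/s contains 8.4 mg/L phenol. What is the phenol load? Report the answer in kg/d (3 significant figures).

1890 kg/d

2600 L/s = 2.6 m³/s.
Mass flux = Q·C = 2.6 m³/s × 8.4 g/m³ = 21.84 g/s.
= 21.84 g/s × 86.4 = 1887 kg/d.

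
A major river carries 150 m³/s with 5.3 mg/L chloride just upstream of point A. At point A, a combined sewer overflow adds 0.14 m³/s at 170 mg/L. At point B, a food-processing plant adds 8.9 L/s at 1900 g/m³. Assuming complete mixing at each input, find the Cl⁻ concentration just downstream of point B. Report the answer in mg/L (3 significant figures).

After input A: C = (150·5.3 + 0.14·170) / 150.1 = 5.454 mg/L.
8.9 L/s = 0.0089 m³/s.
After input B: C = (150.1·5.454 + 0.0089·1900) / 150.1 = 5.566 mg/L.

5.57 mg/L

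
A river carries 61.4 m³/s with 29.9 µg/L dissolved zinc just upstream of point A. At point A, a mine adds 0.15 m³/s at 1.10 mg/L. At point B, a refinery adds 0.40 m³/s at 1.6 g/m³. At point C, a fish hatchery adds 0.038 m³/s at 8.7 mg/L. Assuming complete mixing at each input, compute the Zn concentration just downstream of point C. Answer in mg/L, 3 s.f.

0.0479 mg/L

29.9 µg/L = 0.0299 mg/L.
After input A: C = (61.4·0.0299 + 0.15·1.1) / 61.55 = 0.03251 mg/L.
After input B: C = (61.55·0.03251 + 0.4·1.6) / 61.95 = 0.04263 mg/L.
After input C: C = (61.95·0.04263 + 0.038·8.7) / 61.99 = 0.04794 mg/L.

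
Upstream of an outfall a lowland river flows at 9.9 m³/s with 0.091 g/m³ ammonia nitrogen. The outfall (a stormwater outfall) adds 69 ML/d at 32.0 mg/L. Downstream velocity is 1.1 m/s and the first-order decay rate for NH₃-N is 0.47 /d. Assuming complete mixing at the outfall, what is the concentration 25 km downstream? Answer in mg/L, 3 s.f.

69 ML/d = 0.7986 m³/s.
After complete mixing, C₀ = (0.7986·32 + 9.9·0.091) / 10.7 = 2.473 mg/L.
Travel time t = 2.5e+04 m / 1.1 m/s = 2.273e+04 s = 0.263 d.
C = 2.473·exp(−0.47·0.263) = 2.473·0.8837 = 2.185 mg/L.

2.19 mg/L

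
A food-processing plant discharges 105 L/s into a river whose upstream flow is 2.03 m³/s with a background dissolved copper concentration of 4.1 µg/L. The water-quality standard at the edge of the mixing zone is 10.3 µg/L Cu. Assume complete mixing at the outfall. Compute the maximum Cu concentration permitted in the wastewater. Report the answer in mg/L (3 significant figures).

105 L/s = 0.105 m³/s.
4.1 µg/L = 0.0041 mg/L.
10.3 µg/L = 0.0103 mg/L.
Mass balance: 0.0103·2.135 = 0.105·Cₑ + 2.03·0.0041.
Cₑ = (0.02199 − 0.008323) / 0.105 = 0.1302 mg/L.

0.130 mg/L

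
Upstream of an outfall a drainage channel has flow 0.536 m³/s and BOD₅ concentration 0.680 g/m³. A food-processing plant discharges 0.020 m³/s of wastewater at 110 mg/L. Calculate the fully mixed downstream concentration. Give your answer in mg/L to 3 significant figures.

By mass balance at complete mixing, C = (0.02·110 + 0.536·0.68) / (0.02 + 0.536) = 2.564/0.556 = 4.612 mg/L.

4.61 mg/L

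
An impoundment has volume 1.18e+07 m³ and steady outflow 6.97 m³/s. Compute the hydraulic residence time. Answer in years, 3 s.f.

Q = 6.97 m³/s × 3.156e+07 s/yr = 2.2e+08 m³/yr.
Hydraulic residence time τ = V/Q = 1.18e+07/2.2e+08 = 0.05365 yr.

0.0536 yr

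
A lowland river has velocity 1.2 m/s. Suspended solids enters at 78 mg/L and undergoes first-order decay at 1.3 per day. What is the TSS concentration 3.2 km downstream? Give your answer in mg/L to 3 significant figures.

Travel time t = 3.2 km / 1.2 m/s = 3200/1.2 = 2667 s = 0.03086 d.
First-order decay: C = 78·exp(−1.3·0.03086) = 78·0.9607 = 74.93 mg/L.

74.9 mg/L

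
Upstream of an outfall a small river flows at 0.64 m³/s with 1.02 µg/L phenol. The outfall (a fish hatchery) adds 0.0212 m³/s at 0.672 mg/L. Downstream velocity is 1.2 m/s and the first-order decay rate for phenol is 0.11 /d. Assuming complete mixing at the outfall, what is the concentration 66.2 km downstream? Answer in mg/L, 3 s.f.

1.02 µg/L = 0.00102 mg/L.
After complete mixing, C₀ = (0.0212·0.672 + 0.64·0.00102) / 0.6612 = 0.02253 mg/L.
Travel time t = 6.62e+04 m / 1.2 m/s = 5.517e+04 s = 0.6385 d.
C = 0.02253·exp(−0.11·0.6385) = 0.02253·0.9322 = 0.02101 mg/L.

0.0210 mg/L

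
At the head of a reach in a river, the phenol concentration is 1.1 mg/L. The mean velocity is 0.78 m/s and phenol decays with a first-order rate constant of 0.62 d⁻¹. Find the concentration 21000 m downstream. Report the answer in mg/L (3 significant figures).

Travel time t = 21000 m / 0.78 m/s = 2.1e+04/0.78 = 2.692e+04 s = 0.3116 d.
First-order decay: C = 1.1·exp(−0.62·0.3116) = 1.1·0.8243 = 0.9068 mg/L.

0.907 mg/L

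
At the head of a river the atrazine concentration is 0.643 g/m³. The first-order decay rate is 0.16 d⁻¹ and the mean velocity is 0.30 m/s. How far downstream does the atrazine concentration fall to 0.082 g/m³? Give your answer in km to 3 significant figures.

From C = C₀·e^(−kt), t = ln(C₀/C)/k = ln(0.643/0.082)/0.16 = 2.059/0.16 = 12.87 d.
Distance = v·t = 0.30 m/s × 1.112e+06 s = 3.336e+05 m = 333.6 km.

334 km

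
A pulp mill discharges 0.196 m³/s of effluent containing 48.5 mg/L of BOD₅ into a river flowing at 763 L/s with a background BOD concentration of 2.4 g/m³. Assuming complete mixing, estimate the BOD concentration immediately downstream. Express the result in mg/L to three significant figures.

11.8 mg/L

763 L/s = 0.763 m³/s.
Flow-weighted mixing gives C = (0.196·48.5 + 0.763·2.4) / (0.196 + 0.763) = 11.34/0.959 = 11.82 mg/L.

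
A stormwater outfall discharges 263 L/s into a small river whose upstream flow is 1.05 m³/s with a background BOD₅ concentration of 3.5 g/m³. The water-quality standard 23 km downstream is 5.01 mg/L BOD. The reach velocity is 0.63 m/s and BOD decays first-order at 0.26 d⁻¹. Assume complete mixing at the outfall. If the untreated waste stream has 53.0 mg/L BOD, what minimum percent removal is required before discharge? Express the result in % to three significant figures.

73.7 %

263 L/s = 0.263 m³/s.
Travel time to the compliance point: t = 2.3e+04/0.63 = 3.651e+04 s = 0.4225 d; decay factor exp(−0.26·0.4225) = 0.896.
So the concentration just after mixing may be at most 5.01/0.896 = 5.592 mg/L.
Mass balance: 5.592·1.313 = 0.263·Cₑ + 1.05·3.5.
Cₑ = (7.342 − 3.675) / 0.263 = 13.94 mg/L.
Required removal = 1 − 13.94/53.0 = 73.69 %.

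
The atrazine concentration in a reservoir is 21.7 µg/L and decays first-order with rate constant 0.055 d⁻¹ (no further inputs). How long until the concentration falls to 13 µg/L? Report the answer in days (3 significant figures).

t = ln(C₀/C)/k = ln(21.7/13)/0.055 = 0.5124/0.055 = 9.316 d.

9.32 d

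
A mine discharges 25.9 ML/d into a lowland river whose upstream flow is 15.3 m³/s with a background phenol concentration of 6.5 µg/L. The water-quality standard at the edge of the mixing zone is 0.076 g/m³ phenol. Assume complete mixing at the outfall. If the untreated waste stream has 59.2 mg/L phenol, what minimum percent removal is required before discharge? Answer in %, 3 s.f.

25.9 ML/d = 0.2998 m³/s.
6.5 µg/L = 0.0065 mg/L.
Mass balance: 0.076·15.6 = 0.2998·Cₑ + 15.3·0.0065.
Cₑ = (1.186 − 0.09945) / 0.2998 = 3.623 mg/L.
Required removal = 1 − 3.623/59.2 = 93.88 %.

93.9 %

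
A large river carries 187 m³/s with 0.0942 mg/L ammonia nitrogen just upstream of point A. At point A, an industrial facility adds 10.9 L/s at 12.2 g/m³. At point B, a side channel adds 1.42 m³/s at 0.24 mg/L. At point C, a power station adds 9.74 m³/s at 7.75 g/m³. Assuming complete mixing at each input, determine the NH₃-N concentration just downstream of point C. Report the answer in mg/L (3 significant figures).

10.9 L/s = 0.0109 m³/s.
After input A: C = (187·0.0942 + 0.0109·12.2) / 187 = 0.09491 mg/L.
After input B: C = (187·0.09491 + 1.42·0.24) / 188.4 = 0.096 mg/L.
After input C: C = (188.4·0.096 + 9.74·7.75) / 198.2 = 0.4722 mg/L.

0.472 mg/L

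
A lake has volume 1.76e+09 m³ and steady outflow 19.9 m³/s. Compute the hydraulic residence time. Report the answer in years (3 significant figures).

2.80 yr

Q = 19.9 m³/s × 3.156e+07 s/yr = 6.28e+08 m³/yr.
Hydraulic residence time τ = V/Q = 1.76e+09/6.28e+08 = 2.803 yr.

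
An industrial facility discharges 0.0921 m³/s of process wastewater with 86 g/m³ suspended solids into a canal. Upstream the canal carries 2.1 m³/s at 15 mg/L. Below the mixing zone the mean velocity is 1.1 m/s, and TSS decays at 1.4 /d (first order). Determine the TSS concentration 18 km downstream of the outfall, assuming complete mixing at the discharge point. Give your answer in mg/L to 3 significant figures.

13.8 mg/L

After complete mixing, C₀ = (0.0921·86 + 2.1·15) / 2.192 = 17.98 mg/L.
Travel time t = 1.8e+04 m / 1.1 m/s = 1.636e+04 s = 0.1894 d.
C = 17.98·exp(−1.4·0.1894) = 17.98·0.7671 = 13.79 mg/L.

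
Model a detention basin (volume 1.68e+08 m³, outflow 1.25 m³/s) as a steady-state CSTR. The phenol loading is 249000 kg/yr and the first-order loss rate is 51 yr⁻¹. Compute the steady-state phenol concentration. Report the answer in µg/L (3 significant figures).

28.9 µg/L

Outflow Q = 1.25 m³/s × 3.156e+07 s/yr = 3.945e+07 m³/yr.
Steady-state CSTR mass balance: W = Q·C + k·V·C, so C = W/(Q + kV).
Q + kV = 3.945e+07 + 51·1.68e+08 = 8.607e+09 m³/yr.
C = 249000/8.607e+09 = 2.893e-05 kg/m³ = 0.02893 mg/L = 28.93 µg/L.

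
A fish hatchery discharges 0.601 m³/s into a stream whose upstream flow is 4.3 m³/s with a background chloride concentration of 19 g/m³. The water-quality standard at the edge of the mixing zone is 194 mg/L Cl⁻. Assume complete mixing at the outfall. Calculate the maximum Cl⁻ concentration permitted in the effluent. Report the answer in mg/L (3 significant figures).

1450 mg/L

Mass balance: 194·4.901 = 0.601·Cₑ + 4.3·19.
Cₑ = (950.8 − 81.7) / 0.601 = 1446 mg/L.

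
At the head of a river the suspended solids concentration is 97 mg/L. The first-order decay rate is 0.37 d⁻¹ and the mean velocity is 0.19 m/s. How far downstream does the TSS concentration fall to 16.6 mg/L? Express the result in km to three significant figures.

From C = C₀·e^(−kt), t = ln(C₀/C)/k = ln(97/16.6)/0.37 = 1.765/0.37 = 4.771 d.
Distance = v·t = 0.19 m/s × 4.122e+05 s = 7.832e+04 m = 78.32 km.

78.3 km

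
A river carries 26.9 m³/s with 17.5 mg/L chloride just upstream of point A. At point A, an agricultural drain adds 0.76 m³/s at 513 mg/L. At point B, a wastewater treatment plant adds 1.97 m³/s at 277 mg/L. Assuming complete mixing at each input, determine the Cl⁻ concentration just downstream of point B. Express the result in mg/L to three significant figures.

After input A: C = (26.9·17.5 + 0.76·513) / 27.66 = 31.11 mg/L.
After input B: C = (27.66·31.11 + 1.97·277) / 29.63 = 47.46 mg/L.

47.5 mg/L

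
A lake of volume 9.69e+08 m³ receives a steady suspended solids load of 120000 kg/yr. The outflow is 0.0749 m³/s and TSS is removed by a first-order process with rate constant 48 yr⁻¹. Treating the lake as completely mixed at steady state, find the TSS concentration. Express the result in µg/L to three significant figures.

Outflow Q = 0.0749 m³/s × 3.156e+07 s/yr = 2.364e+06 m³/yr.
Steady-state CSTR mass balance: W = Q·C + k·V·C, so C = W/(Q + kV).
Q + kV = 2.364e+06 + 48·9.69e+08 = 4.651e+10 m³/yr.
C = 120000/4.651e+10 = 2.58e-06 kg/m³ = 0.00258 mg/L = 2.58 µg/L.

2.58 µg/L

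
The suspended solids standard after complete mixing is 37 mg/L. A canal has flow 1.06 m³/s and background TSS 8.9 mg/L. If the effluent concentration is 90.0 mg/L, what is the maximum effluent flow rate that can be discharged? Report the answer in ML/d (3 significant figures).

Mass balance at complete mixing: C_std·(Q_w + Q_r) = Q_w·C_e + Q_r·C_b.
Rearranging, Q_w = Q_r·(C_std − C_b)/(C_e − C_std) = 1.06·(37 − 8.9) / (90 − 37) = 0.562 m³/s.
= 48.56 ML/d.

48.6 ML/d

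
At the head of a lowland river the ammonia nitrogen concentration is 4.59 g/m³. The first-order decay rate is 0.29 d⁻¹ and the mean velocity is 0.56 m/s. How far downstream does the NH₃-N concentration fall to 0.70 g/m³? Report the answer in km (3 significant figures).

314 km

From C = C₀·e^(−kt), t = ln(C₀/C)/k = ln(4.59/0.70)/0.29 = 1.881/0.29 = 6.485 d.
Distance = v·t = 0.56 m/s × 5.603e+05 s = 3.138e+05 m = 313.8 km.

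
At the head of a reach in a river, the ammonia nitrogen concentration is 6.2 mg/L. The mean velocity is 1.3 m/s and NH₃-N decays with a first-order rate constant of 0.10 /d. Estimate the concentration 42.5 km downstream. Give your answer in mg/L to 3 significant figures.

Travel time t = 42.5 km / 1.3 m/s = 4.25e+04/1.3 = 3.269e+04 s = 0.3784 d.
First-order decay: C = 6.2·exp(−0.10·0.3784) = 6.2·0.9629 = 5.97 mg/L.

5.97 mg/L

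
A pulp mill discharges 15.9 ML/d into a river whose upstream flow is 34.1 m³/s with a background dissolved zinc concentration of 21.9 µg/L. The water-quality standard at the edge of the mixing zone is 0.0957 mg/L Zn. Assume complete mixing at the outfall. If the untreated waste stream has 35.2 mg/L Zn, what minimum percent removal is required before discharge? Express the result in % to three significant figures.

60.9 %

15.9 ML/d = 0.184 m³/s.
21.9 µg/L = 0.0219 mg/L.
Mass balance: 0.0957·34.28 = 0.184·Cₑ + 34.1·0.0219.
Cₑ = (3.281 − 0.7468) / 0.184 = 13.77 mg/L.
Required removal = 1 − 13.77/35.2 = 60.88 %.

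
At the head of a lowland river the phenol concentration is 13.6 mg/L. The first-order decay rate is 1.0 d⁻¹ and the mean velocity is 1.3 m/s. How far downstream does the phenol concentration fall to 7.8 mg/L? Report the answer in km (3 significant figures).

62.4 km

From C = C₀·e^(−kt), t = ln(C₀/C)/k = ln(13.6/7.8)/1.0 = 0.5559/1.0 = 0.5559 d.
Distance = v·t = 1.3 m/s × 4.803e+04 s = 6.244e+04 m = 62.44 km.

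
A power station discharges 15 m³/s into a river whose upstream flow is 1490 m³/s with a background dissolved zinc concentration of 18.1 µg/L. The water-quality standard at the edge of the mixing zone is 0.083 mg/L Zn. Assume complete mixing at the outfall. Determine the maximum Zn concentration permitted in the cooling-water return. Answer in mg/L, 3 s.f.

18.1 µg/L = 0.0181 mg/L.
Mass balance: 0.083·1505 = 15·Cₑ + 1490·0.0181.
Cₑ = (124.9 − 26.97) / 15 = 6.53 mg/L.

6.53 mg/L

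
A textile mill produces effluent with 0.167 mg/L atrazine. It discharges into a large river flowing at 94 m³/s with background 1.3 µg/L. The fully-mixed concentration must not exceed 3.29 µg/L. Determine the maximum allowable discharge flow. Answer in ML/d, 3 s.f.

1.3 µg/L = 0.0013 mg/L.
3.29 µg/L = 0.00329 mg/L.
Mass balance at complete mixing: C_std·(Q_w + Q_r) = Q_w·C_e + Q_r·C_b.
Rearranging, Q_w = Q_r·(C_std − C_b)/(C_e − C_std) = 94·(0.00329 − 0.0013) / (0.167 − 0.00329) = 1.143 m³/s.
= 98.72 ML/d.

98.7 ML/d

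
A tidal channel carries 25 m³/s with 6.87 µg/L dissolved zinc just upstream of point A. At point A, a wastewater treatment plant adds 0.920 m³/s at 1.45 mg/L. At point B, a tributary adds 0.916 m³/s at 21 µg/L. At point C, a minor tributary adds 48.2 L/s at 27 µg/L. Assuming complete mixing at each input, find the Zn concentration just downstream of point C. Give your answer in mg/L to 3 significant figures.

0.0568 mg/L

6.87 µg/L = 0.00687 mg/L.
After input A: C = (25·0.00687 + 0.92·1.45) / 25.92 = 0.05809 mg/L.
21 µg/L = 0.021 mg/L.
After input B: C = (25.92·0.05809 + 0.916·0.021) / 26.84 = 0.05683 mg/L.
48.2 L/s = 0.0482 m³/s.
27 µg/L = 0.027 mg/L.
After input C: C = (26.84·0.05683 + 0.0482·0.027) / 26.88 = 0.05677 mg/L.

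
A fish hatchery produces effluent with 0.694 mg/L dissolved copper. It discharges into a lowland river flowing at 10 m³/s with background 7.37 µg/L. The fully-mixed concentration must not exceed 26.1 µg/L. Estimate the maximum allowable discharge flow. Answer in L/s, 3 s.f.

7.37 µg/L = 0.00737 mg/L.
26.1 µg/L = 0.0261 mg/L.
Mass balance at complete mixing: C_std·(Q_w + Q_r) = Q_w·C_e + Q_r·C_b.
Rearranging, Q_w = Q_r·(C_std − C_b)/(C_e − C_std) = 10·(0.0261 − 0.00737) / (0.694 − 0.0261) = 0.2804 m³/s.
= 280.4 L/s.

280 L/s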